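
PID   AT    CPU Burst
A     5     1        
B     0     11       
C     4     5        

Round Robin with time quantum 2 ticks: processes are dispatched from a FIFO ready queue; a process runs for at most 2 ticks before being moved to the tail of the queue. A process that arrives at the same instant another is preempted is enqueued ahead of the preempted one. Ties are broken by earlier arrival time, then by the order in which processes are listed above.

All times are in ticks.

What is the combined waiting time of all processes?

14

Gantt: | B 0-4 | C 4-6 | B 6-8 | A 8-9 | C 9-11 | B 11-13 | C 13-14 | B 14-17 |
Completion: A=9  B=17  C=14
Turnaround (C−A): A=4  B=17  C=10
Waiting = turnaround − burst: A=3, B=6, C=5
Total waiting = 3 + 6 + 5 = 14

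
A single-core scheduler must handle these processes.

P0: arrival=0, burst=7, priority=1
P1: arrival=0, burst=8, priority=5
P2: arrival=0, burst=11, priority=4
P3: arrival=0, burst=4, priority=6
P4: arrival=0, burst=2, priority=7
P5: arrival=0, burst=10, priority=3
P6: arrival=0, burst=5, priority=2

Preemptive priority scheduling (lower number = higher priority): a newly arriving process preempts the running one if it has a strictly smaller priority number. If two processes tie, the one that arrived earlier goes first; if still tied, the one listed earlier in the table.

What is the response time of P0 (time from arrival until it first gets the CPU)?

0

Timeline: | P0 0-7 | P6 7-12 | P5 12-22 | P2 22-33 | P1 33-41 | P3 41-45 | P4 45-47 |
Completion: P0=7  P1=41  P2=33  P3=45  P4=47  P5=22  P6=12
Turnaround (C−A): P0=7  P1=41  P2=33  P3=45  P4=47  P5=22  P6=12
Response(P0) = first start − arrival = 0 − 0 = 0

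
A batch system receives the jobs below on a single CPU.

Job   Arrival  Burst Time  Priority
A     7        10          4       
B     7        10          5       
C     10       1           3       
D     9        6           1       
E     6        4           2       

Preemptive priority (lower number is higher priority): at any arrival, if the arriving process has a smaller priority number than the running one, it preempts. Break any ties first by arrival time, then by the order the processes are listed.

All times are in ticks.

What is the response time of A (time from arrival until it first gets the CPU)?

Schedule: | idle 0-6 | E 6-9 | D 9-15 | E 15-16 | C 16-17 | A 17-27 | B 27-37 |
Completion: A=27  B=37  C=17  D=15  E=16
Response(A) = first start − arrival = 17 − 7 = 10

10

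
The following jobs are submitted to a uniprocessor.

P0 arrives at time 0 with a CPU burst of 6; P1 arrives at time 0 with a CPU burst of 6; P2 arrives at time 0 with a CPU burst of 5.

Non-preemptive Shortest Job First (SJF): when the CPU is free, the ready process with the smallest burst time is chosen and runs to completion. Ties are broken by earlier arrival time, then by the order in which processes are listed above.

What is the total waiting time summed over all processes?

16

Schedule: | P2 0-5 | P0 5-11 | P1 11-17 |
Completion: P0=11  P1=17  P2=5
Turnaround (C−A): P0=11  P1=17  P2=5
Waiting = turnaround − burst: P0=5, P1=11, P2=0
Total waiting = 5 + 11 + 0 = 16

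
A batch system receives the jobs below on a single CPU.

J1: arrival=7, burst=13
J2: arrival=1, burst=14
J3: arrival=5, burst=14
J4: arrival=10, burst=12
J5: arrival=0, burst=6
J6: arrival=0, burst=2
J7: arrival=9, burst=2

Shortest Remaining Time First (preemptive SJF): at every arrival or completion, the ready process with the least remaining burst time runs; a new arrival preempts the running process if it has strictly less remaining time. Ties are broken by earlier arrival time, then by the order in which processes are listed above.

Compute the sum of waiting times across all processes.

Schedule: | J6 0-2 | J5 2-8 | J1 8-9 | J7 9-11 | J1 11-23 | J4 23-35 | J2 35-49 | J3 49-63 |
Completion: J1=23  J2=49  J3=63  J4=35  J5=8  J6=2  J7=11
Waiting = turnaround − burst: J1=3, J2=34, J3=44, J4=13, J5=2, J6=0, J7=0
Total waiting = 3 + 34 + 44 + 13 + 2 + 0 + 0 = 96

96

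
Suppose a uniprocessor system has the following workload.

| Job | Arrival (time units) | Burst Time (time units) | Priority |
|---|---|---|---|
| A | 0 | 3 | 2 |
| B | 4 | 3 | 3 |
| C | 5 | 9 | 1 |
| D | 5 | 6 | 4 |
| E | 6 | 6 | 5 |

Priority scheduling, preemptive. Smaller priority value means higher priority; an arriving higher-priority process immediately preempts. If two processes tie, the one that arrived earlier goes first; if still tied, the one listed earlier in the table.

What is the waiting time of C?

0

Schedule: | A 0-3 | idle 3-4 | B 4-5 | C 5-14 | B 14-16 | D 16-22 | E 22-28 |
Completion: A=3  B=16  C=14  D=22  E=28
Turnaround (C−A): A=3  B=12  C=9  D=17  E=22
Waiting(C) = turnaround − burst = 9 − 9 = 0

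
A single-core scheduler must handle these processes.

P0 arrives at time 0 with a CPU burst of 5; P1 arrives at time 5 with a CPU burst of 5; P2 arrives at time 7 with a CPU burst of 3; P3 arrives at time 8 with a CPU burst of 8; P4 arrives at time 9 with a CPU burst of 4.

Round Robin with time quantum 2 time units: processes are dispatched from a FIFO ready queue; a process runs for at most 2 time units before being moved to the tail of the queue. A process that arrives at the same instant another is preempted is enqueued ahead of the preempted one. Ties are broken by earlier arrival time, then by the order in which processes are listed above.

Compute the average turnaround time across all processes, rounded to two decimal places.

11.00

Gantt: | P0 0-5 | P1 5-7 | P2 7-9 | P1 9-11 | P3 11-13 | P4 13-15 | P2 15-16 | P1 16-17 | P3 17-19 | P4 19-21 | P3 21-25 |
Completion: P0=5  P1=17  P2=16  P3=25  P4=21
Turnaround times: P0=5, P1=12, P2=9, P3=17, P4=12
Average turnaround = (5+12+9+17+12) / 5 = 55/5 = 11.00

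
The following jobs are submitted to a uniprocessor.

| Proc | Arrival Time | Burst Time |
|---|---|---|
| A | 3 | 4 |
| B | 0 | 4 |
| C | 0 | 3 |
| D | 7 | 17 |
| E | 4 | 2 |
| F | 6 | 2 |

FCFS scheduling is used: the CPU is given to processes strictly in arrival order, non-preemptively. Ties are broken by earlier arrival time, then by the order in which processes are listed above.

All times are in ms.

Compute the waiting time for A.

4

Gantt: | B 0-4 | C 4-7 | A 7-11 | E 11-13 | F 13-15 | D 15-32 |
Completion: A=11  B=4  C=7  D=32  E=13  F=15
Turnaround (C−A): A=8  B=4  C=7  D=25  E=9  F=9
Waiting(A) = turnaround − burst = 8 − 4 = 4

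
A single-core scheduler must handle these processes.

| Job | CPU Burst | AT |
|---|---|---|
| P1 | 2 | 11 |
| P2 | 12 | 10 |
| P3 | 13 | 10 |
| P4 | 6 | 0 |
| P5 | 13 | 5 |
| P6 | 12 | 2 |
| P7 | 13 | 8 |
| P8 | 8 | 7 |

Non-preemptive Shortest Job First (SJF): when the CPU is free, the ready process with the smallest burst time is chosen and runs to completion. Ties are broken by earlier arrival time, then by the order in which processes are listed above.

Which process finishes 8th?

Schedule: | P4 0-6 | P6 6-18 | P1 18-20 | P8 20-28 | P2 28-40 | P5 40-53 | P7 53-66 | P3 66-79 |
Completion: P1=20  P2=40  P3=79  P4=6  P5=53  P6=18  P7=66  P8=28
Turnaround (C−A): P1=9  P2=30  P3=69  P4=6  P5=48  P6=16  P7=58  P8=21
Finish order: P4 → P6 → P1 → P8 → P2 → P5 → P7 → P3

P3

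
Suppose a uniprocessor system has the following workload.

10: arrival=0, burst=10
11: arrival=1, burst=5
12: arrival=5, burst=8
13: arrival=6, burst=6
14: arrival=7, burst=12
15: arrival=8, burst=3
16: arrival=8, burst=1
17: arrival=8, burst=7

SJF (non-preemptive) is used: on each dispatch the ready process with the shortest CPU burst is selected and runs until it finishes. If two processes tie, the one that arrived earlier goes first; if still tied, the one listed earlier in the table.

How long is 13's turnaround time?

19

Gantt: | 10 0-10 | 16 10-11 | 15 11-14 | 11 14-19 | 13 19-25 | 17 25-32 | 12 32-40 | 14 40-52 |
Completion: 10=10  11=19  12=40  13=25  14=52  15=14  16=11  17=32
Turnaround(13) = completion − arrival = 25 − 6 = 19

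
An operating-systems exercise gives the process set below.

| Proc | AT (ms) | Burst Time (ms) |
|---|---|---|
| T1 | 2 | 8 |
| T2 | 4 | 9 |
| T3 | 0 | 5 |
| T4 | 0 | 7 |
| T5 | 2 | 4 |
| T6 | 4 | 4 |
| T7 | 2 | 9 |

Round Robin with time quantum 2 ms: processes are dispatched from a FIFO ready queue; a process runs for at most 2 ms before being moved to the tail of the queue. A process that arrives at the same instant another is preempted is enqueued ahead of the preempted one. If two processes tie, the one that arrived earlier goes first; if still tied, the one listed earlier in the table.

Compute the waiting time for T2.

Timeline: | T3 0-2 | T4 2-4 | T1 4-6 | T5 6-8 | T7 8-10 | T3 10-12 | T2 12-14 | T6 14-16 | T4 16-18 | T1 18-20 | T5 20-22 | T7 22-24 | T3 24-25 | T2 25-27 | T6 27-29 | T4 29-31 | T1 31-33 | T7 33-35 | T2 35-37 | T4 37-38 | T1 38-40 | T7 40-42 | T2 42-44 | T7 44-45 | T2 45-46 |
Completion: T1=40  T2=46  T3=25  T4=38  T5=22  T6=29  T7=45
Turnaround (C−A): T1=38  T2=42  T3=25  T4=38  T5=20  T6=25  T7=43
Waiting(T2) = turnaround − burst = 42 − 9 = 33

33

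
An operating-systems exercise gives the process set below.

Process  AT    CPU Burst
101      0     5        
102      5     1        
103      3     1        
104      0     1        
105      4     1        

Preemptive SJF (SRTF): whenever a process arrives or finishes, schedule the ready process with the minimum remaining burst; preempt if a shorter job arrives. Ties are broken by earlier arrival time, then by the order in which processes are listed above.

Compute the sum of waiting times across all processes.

Schedule: | 104 0-1 | 101 1-3 | 103 3-4 | 105 4-5 | 102 5-6 | 101 6-9 |
Completion: 101=9  102=6  103=4  104=1  105=5
Turnaround (C−A): 101=9  102=1  103=1  104=1  105=1
Waiting = turnaround − burst: 101=4, 102=0, 103=0, 104=0, 105=0
Total waiting = 4 + 0 + 0 + 0 + 0 = 4

4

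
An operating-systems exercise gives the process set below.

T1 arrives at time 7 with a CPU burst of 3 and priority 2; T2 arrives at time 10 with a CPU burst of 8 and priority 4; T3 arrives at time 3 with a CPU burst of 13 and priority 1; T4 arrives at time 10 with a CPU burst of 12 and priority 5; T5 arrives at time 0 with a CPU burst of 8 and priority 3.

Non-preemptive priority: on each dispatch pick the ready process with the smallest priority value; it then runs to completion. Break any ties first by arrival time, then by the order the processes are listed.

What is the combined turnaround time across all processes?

Timeline: | T5 0-8 | T3 8-21 | T1 21-24 | T2 24-32 | T4 32-44 |
Completion: T1=24  T2=32  T3=21  T4=44  T5=8
Turnaround (C−A): T1=17  T2=22  T3=18  T4=34  T5=8
Turnaround = completion − arrival: T1=17, T2=22, T3=18, T4=34, T5=8
Total turnaround = 17 + 22 + 18 + 34 + 8 = 99

99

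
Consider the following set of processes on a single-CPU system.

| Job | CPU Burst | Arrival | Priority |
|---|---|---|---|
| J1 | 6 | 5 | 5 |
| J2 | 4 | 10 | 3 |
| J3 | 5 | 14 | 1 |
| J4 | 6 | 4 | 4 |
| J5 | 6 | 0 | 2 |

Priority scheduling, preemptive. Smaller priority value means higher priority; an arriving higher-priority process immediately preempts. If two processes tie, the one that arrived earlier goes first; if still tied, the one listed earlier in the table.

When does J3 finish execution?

19

Gantt: | J5 0-6 | J4 6-10 | J2 10-14 | J3 14-19 | J4 19-21 | J1 21-27 |
Completion: J1=27  J2=14  J3=19  J4=21  J5=6
Turnaround (C−A): J1=22  J2=4  J3=5  J4=17  J5=6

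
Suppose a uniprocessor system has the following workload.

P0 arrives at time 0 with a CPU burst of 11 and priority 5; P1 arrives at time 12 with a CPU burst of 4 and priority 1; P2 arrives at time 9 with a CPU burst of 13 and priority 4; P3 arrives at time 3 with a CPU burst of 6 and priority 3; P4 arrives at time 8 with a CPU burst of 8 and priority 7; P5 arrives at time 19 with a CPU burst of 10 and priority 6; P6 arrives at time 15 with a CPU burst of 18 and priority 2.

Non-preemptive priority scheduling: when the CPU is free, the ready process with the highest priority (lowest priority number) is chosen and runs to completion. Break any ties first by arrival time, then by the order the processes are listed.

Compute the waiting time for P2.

Timeline: | P0 0-11 | P3 11-17 | P1 17-21 | P6 21-39 | P2 39-52 | P5 52-62 | P4 62-70 |
Completion: P0=11  P1=21  P2=52  P3=17  P4=70  P5=62  P6=39
Turnaround (C−A): P0=11  P1=9  P2=43  P3=14  P4=62  P5=43  P6=24
Waiting(P2) = turnaround − burst = 43 − 13 = 30

30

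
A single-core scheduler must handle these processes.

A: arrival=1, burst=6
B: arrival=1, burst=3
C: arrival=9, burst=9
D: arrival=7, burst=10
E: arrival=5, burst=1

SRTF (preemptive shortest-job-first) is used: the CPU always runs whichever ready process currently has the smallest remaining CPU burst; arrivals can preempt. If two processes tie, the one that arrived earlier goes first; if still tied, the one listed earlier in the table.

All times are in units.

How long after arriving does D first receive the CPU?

Gantt: | idle 0-1 | B 1-4 | A 4-5 | E 5-6 | A 6-11 | C 11-20 | D 20-30 |
Completion: A=11  B=4  C=20  D=30  E=6
Turnaround (C−A): A=10  B=3  C=11  D=23  E=1
Response(D) = first start − arrival = 20 − 7 = 13

13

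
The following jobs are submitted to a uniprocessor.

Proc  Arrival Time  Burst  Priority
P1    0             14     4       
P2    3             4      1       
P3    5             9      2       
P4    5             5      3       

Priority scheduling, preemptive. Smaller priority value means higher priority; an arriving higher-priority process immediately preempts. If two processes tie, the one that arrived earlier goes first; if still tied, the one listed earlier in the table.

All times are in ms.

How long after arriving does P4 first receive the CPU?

Timeline: | P1 0-3 | P2 3-7 | P3 7-16 | P4 16-21 | P1 21-32 |
Completion: P1=32  P2=7  P3=16  P4=21
Turnaround (C−A): P1=32  P2=4  P3=11  P4=16
Response(P4) = first start − arrival = 16 − 5 = 11

11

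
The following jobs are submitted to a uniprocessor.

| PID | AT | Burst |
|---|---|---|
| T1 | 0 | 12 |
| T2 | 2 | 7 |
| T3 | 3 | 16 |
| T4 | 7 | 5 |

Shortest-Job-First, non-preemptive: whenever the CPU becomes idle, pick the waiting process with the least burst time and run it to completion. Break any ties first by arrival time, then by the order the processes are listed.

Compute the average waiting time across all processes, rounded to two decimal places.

10.25

Gantt: | T1 0-12 | T4 12-17 | T2 17-24 | T3 24-40 |
Completion: T1=12  T2=24  T3=40  T4=17
Waiting times: T1=0, T2=15, T3=21, T4=5
Average waiting = (0+15+21+5) / 4 = 41/4 = 10.25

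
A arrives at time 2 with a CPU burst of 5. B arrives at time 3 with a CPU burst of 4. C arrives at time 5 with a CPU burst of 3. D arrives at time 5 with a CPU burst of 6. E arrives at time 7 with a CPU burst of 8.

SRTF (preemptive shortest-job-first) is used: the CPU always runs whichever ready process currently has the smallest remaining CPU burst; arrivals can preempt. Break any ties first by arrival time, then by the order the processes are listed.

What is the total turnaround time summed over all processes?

57

Gantt: | idle 0-2 | A 2-7 | C 7-10 | B 10-14 | D 14-20 | E 20-28 |
Completion: A=7  B=14  C=10  D=20  E=28
Turnaround = completion − arrival: A=5, B=11, C=5, D=15, E=21
Total turnaround = 5 + 11 + 5 + 15 + 21 = 57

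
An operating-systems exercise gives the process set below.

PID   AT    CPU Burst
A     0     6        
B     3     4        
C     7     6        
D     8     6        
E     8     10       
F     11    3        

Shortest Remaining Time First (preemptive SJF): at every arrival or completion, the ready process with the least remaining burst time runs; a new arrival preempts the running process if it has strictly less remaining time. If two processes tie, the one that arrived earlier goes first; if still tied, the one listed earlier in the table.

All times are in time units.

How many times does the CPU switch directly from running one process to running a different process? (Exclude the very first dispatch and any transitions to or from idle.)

6

Timeline: | A 0-6 | B 6-10 | C 10-11 | F 11-14 | C 14-19 | D 19-25 | E 25-35 |
Completion: A=6  B=10  C=19  D=25  E=35  F=14
Turnaround (C−A): A=6  B=7  C=12  D=17  E=27  F=3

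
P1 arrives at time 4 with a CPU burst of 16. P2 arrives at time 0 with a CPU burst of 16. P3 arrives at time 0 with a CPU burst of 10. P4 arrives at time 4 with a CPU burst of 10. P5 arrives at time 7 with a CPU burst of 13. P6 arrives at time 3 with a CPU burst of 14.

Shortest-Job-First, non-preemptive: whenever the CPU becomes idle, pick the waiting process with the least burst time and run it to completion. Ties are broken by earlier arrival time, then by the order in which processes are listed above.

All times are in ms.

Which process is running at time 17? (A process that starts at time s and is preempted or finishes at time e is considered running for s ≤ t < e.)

Schedule: | P3 0-10 | P4 10-20 | P5 20-33 | P6 33-47 | P2 47-63 | P1 63-79 |
Completion: P1=79  P2=63  P3=10  P4=20  P5=33  P6=47
Turnaround (C−A): P1=75  P2=63  P3=10  P4=16  P5=26  P6=44

P4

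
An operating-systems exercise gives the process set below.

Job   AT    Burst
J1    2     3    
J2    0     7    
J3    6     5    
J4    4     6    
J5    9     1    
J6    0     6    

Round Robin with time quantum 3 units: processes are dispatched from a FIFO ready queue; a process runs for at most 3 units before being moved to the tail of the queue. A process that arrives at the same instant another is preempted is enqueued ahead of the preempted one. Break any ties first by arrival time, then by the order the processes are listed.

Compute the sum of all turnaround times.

Timeline: | J2 0-3 | J6 3-6 | J1 6-9 | J2 9-12 | J4 12-15 | J3 15-18 | J6 18-21 | J5 21-22 | J2 22-23 | J4 23-26 | J3 26-28 |
Completion: J1=9  J2=23  J3=28  J4=26  J5=22  J6=21
Turnaround (C−A): J1=7  J2=23  J3=22  J4=22  J5=13  J6=21
Turnaround = completion − arrival: J1=7, J2=23, J3=22, J4=22, J5=13, J6=21
Total turnaround = 7 + 23 + 22 + 22 + 13 + 21 = 108

108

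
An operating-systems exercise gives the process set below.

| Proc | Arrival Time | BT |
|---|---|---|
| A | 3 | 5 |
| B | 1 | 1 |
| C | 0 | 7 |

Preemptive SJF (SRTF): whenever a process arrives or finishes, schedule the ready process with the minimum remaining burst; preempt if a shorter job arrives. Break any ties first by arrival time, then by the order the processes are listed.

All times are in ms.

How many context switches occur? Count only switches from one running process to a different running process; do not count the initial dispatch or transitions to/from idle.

3

Schedule: | C 0-1 | B 1-2 | C 2-8 | A 8-13 |
Completion: A=13  B=2  C=8
Turnaround (C−A): A=10  B=1  C=8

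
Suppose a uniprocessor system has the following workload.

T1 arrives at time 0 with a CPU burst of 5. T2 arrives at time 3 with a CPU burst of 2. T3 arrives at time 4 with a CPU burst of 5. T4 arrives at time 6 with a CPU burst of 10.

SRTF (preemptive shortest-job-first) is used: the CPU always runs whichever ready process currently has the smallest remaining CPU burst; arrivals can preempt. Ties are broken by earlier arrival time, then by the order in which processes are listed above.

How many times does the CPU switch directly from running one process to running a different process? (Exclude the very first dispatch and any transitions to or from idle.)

3

Gantt: | T1 0-5 | T2 5-7 | T3 7-12 | T4 12-22 |
Completion: T1=5  T2=7  T3=12  T4=22
Turnaround (C−A): T1=5  T2=4  T3=8  T4=16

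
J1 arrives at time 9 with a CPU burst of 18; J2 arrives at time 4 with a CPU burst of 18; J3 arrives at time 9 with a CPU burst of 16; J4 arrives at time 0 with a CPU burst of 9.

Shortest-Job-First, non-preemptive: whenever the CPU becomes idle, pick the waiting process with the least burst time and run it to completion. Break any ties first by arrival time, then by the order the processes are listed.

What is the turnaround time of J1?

52

Timeline: | J4 0-9 | J3 9-25 | J2 25-43 | J1 43-61 |
Completion: J1=61  J2=43  J3=25  J4=9
Turnaround(J1) = completion − arrival = 61 − 9 = 52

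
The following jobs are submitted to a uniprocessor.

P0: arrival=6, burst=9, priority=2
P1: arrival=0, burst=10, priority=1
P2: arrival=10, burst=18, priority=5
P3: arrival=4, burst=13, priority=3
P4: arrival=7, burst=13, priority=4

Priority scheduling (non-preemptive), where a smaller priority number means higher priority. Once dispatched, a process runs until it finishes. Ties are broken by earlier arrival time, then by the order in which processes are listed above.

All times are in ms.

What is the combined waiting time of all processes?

Gantt: | P1 0-10 | P0 10-19 | P3 19-32 | P4 32-45 | P2 45-63 |
Completion: P0=19  P1=10  P2=63  P3=32  P4=45
Turnaround (C−A): P0=13  P1=10  P2=53  P3=28  P4=38
Waiting = turnaround − burst: P0=4, P1=0, P2=35, P3=15, P4=25
Total waiting = 4 + 0 + 35 + 15 + 25 = 79

79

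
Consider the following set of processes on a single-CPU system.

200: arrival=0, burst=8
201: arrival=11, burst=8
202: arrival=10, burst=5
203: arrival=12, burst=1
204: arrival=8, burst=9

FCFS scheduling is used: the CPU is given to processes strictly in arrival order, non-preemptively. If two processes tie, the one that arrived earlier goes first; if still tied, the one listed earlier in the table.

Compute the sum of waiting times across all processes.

36

Gantt: | 200 0-8 | 204 8-17 | 202 17-22 | 201 22-30 | 203 30-31 |
Completion: 200=8  201=30  202=22  203=31  204=17
Waiting = turnaround − burst: 200=0, 201=11, 202=7, 203=18, 204=0
Total waiting = 0 + 11 + 7 + 18 + 0 = 36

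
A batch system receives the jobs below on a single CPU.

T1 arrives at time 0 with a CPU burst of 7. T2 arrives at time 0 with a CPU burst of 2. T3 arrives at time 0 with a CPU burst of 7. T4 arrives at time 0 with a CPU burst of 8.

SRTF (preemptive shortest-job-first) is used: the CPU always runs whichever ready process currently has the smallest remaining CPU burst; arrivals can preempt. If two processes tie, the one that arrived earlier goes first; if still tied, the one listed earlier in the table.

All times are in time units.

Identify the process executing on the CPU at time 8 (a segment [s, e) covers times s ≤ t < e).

T1

Timeline: | T2 0-2 | T1 2-9 | T3 9-16 | T4 16-24 |
Completion: T1=9  T2=2  T3=16  T4=24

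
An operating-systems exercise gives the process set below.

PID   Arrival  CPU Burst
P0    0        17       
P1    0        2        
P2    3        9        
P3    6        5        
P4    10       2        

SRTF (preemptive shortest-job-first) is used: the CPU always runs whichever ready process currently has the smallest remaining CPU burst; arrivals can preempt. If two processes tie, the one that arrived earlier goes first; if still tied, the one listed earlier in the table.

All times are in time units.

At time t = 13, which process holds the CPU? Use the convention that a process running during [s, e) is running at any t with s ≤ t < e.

Schedule: | P1 0-2 | P0 2-3 | P2 3-6 | P3 6-11 | P4 11-13 | P2 13-19 | P0 19-35 |
Completion: P0=35  P1=2  P2=19  P3=11  P4=13
Turnaround (C−A): P0=35  P1=2  P2=16  P3=5  P4=3

P2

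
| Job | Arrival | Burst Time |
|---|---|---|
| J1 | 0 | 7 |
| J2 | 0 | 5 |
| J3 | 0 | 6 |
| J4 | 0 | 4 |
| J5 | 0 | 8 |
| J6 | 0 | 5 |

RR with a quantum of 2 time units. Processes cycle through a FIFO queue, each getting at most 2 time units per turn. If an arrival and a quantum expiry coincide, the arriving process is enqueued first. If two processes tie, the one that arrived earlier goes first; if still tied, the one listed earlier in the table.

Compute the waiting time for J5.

27

Timeline: | J1 0-2 | J2 2-4 | J3 4-6 | J4 6-8 | J5 8-10 | J6 10-12 | J1 12-14 | J2 14-16 | J3 16-18 | J4 18-20 | J5 20-22 | J6 22-24 | J1 24-26 | J2 26-27 | J3 27-29 | J5 29-31 | J6 31-32 | J1 32-33 | J5 33-35 |
Completion: J1=33  J2=27  J3=29  J4=20  J5=35  J6=32
Waiting(J5) = turnaround − burst = 35 − 8 = 27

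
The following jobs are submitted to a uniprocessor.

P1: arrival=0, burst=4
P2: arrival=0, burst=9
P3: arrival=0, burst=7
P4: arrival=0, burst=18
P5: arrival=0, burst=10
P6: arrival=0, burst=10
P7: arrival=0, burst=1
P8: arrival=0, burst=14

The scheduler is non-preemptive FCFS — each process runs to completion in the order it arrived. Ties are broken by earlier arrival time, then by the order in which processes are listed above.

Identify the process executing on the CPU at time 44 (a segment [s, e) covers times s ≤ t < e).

Schedule: | P1 0-4 | P2 4-13 | P3 13-20 | P4 20-38 | P5 38-48 | P6 48-58 | P7 58-59 | P8 59-73 |
Completion: P1=4  P2=13  P3=20  P4=38  P5=48  P6=58  P7=59  P8=73

P5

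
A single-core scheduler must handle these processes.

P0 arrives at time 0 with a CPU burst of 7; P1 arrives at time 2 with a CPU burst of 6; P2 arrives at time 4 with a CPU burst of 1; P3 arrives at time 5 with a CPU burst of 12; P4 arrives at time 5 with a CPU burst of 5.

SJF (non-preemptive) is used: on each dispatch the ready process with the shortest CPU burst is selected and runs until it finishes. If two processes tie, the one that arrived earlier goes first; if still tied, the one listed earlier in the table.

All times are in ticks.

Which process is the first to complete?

Gantt: | P0 0-7 | P2 7-8 | P4 8-13 | P1 13-19 | P3 19-31 |
Completion: P0=7  P1=19  P2=8  P3=31  P4=13
Turnaround (C−A): P0=7  P1=17  P2=4  P3=26  P4=8
Finish order: P0 → P2 → P4 → P1 → P3

P0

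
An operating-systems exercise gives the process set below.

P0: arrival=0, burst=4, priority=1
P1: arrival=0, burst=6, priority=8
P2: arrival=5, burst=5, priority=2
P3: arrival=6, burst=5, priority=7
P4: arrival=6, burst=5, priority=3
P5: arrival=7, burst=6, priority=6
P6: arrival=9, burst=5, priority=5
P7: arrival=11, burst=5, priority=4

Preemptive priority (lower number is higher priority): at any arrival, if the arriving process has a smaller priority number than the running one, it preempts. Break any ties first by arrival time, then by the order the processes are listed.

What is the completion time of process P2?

10

Timeline: | P0 0-4 | P1 4-5 | P2 5-10 | P4 10-15 | P7 15-20 | P6 20-25 | P5 25-31 | P3 31-36 | P1 36-41 |
Completion: P0=4  P1=41  P2=10  P3=36  P4=15  P5=31  P6=25  P7=20
Turnaround (C−A): P0=4  P1=41  P2=5  P3=30  P4=9  P5=24  P6=16  P7=9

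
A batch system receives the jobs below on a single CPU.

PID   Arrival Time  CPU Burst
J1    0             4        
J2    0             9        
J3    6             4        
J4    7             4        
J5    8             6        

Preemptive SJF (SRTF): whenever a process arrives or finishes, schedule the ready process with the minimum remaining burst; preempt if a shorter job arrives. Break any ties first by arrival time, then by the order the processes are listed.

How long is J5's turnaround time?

12

Timeline: | J1 0-4 | J2 4-6 | J3 6-10 | J4 10-14 | J5 14-20 | J2 20-27 |
Completion: J1=4  J2=27  J3=10  J4=14  J5=20
Turnaround(J5) = completion − arrival = 20 − 8 = 12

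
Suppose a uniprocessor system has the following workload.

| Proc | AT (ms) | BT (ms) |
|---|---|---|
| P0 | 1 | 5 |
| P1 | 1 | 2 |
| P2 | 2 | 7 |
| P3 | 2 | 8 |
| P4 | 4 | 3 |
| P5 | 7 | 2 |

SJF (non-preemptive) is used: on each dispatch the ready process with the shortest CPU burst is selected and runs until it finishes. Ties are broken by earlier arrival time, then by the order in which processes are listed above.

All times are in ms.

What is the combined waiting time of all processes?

38

Timeline: | idle 0-1 | P1 1-3 | P0 3-8 | P5 8-10 | P4 10-13 | P2 13-20 | P3 20-28 |
Completion: P0=8  P1=3  P2=20  P3=28  P4=13  P5=10
Waiting = turnaround − burst: P0=2, P1=0, P2=11, P3=18, P4=6, P5=1
Total waiting = 2 + 0 + 11 + 18 + 6 + 1 = 38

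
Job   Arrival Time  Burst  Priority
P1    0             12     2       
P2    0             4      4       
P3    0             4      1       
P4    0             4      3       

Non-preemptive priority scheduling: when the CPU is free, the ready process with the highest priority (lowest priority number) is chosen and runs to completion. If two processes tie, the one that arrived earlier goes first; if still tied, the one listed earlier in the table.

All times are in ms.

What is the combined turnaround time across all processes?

Gantt: | P3 0-4 | P1 4-16 | P4 16-20 | P2 20-24 |
Completion: P1=16  P2=24  P3=4  P4=20
Turnaround (C−A): P1=16  P2=24  P3=4  P4=20
Turnaround = completion − arrival: P1=16, P2=24, P3=4, P4=20
Total turnaround = 16 + 24 + 4 + 20 = 64

64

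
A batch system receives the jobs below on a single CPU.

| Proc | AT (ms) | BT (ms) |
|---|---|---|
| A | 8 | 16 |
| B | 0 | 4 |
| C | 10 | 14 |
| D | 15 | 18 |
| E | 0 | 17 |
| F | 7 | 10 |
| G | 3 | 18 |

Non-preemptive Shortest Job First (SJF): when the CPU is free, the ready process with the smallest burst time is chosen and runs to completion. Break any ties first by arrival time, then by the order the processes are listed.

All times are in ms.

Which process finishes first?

B

Schedule: | B 0-4 | E 4-21 | F 21-31 | C 31-45 | A 45-61 | G 61-79 | D 79-97 |
Completion: A=61  B=4  C=45  D=97  E=21  F=31  G=79
Turnaround (C−A): A=53  B=4  C=35  D=82  E=21  F=24  G=76
Finish order: B → E → F → C → A → G → D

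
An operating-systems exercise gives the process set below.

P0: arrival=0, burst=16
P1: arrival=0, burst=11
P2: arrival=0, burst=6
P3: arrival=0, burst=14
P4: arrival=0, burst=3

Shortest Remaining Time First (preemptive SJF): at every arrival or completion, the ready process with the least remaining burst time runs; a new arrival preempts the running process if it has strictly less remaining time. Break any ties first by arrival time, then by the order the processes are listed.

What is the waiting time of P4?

Schedule: | P4 0-3 | P2 3-9 | P1 9-20 | P3 20-34 | P0 34-50 |
Completion: P0=50  P1=20  P2=9  P3=34  P4=3
Waiting(P4) = turnaround − burst = 3 − 3 = 0

0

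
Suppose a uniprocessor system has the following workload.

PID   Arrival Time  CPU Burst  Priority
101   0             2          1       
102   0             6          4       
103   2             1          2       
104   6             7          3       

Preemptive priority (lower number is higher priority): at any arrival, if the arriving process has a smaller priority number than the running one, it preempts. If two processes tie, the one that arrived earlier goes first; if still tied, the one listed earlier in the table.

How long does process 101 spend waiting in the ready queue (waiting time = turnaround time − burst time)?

Timeline: | 101 0-2 | 103 2-3 | 102 3-6 | 104 6-13 | 102 13-16 |
Completion: 101=2  102=16  103=3  104=13
Turnaround (C−A): 101=2  102=16  103=1  104=7
Waiting(101) = turnaround − burst = 2 − 2 = 0

0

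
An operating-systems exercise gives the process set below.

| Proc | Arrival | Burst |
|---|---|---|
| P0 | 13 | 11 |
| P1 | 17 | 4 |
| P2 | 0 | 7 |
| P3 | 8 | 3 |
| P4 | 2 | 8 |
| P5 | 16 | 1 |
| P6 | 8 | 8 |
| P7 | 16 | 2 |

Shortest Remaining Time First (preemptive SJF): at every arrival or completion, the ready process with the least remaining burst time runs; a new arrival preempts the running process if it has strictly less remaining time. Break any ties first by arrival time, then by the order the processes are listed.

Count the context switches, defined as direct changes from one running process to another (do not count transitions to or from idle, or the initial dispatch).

9

Timeline: | P2 0-7 | P4 7-8 | P3 8-11 | P4 11-16 | P5 16-17 | P4 17-19 | P7 19-21 | P1 21-25 | P6 25-33 | P0 33-44 |
Completion: P0=44  P1=25  P2=7  P3=11  P4=19  P5=17  P6=33  P7=21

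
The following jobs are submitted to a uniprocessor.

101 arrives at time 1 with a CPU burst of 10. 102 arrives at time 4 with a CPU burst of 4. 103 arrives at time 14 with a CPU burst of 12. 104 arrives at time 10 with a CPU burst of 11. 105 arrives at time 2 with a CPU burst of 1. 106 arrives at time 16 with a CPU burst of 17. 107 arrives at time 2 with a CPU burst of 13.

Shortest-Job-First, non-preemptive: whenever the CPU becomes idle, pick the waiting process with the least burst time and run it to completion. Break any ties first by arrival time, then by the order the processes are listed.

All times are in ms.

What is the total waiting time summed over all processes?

109

Timeline: | idle 0-1 | 101 1-11 | 105 11-12 | 102 12-16 | 104 16-27 | 103 27-39 | 107 39-52 | 106 52-69 |
Completion: 101=11  102=16  103=39  104=27  105=12  106=69  107=52
Waiting = turnaround − burst: 101=0, 102=8, 103=13, 104=6, 105=9, 106=36, 107=37
Total waiting = 0 + 8 + 13 + 6 + 9 + 36 + 37 = 109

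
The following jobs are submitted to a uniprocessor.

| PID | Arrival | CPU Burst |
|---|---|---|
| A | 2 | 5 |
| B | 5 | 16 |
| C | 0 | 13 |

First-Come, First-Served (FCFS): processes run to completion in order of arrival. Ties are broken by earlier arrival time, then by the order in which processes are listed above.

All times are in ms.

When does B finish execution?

Gantt: | C 0-13 | A 13-18 | B 18-34 |
Completion: A=18  B=34  C=13
Turnaround (C−A): A=16  B=29  C=13

34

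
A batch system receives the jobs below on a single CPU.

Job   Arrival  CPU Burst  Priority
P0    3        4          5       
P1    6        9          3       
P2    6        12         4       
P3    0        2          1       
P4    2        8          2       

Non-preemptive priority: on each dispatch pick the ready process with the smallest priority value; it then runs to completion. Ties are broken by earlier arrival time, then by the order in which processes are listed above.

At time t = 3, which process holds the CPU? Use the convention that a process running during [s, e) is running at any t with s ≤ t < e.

Timeline: | P3 0-2 | P4 2-10 | P1 10-19 | P2 19-31 | P0 31-35 |
Completion: P0=35  P1=19  P2=31  P3=2  P4=10

P4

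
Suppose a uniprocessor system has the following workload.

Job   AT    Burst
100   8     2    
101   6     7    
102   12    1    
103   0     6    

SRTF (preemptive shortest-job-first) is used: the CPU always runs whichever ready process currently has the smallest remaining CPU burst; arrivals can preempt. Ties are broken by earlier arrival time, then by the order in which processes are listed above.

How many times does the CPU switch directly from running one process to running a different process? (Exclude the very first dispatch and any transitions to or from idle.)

Schedule: | 103 0-6 | 101 6-8 | 100 8-10 | 101 10-12 | 102 12-13 | 101 13-16 |
Completion: 100=10  101=16  102=13  103=6
Turnaround (C−A): 100=2  101=10  102=1  103=6

5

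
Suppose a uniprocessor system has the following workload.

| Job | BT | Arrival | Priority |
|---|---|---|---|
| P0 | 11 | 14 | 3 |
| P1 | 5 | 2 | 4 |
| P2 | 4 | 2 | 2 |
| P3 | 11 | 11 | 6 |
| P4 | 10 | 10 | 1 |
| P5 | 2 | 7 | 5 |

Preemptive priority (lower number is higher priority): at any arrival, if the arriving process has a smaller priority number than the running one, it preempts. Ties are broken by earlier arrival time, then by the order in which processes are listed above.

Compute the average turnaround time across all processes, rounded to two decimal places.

Schedule: | idle 0-2 | P2 2-6 | P1 6-10 | P4 10-20 | P0 20-31 | P1 31-32 | P5 32-34 | P3 34-45 |
Completion: P0=31  P1=32  P2=6  P3=45  P4=20  P5=34
Turnaround (C−A): P0=17  P1=30  P2=4  P3=34  P4=10  P5=27
Turnaround times: P0=17, P1=30, P2=4, P3=34, P4=10, P5=27
Average turnaround = (17+30+4+34+10+27) / 6 = 122/6 = 20.33

20.33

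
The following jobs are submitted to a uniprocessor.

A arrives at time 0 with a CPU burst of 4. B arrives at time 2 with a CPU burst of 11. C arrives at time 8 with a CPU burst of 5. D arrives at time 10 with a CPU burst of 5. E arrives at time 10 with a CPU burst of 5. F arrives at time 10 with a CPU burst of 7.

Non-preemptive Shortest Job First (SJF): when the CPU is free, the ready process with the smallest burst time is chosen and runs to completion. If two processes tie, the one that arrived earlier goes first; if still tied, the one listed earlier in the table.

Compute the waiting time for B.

2

Gantt: | A 0-4 | B 4-15 | C 15-20 | D 20-25 | E 25-30 | F 30-37 |
Completion: A=4  B=15  C=20  D=25  E=30  F=37
Waiting(B) = turnaround − burst = 13 − 11 = 2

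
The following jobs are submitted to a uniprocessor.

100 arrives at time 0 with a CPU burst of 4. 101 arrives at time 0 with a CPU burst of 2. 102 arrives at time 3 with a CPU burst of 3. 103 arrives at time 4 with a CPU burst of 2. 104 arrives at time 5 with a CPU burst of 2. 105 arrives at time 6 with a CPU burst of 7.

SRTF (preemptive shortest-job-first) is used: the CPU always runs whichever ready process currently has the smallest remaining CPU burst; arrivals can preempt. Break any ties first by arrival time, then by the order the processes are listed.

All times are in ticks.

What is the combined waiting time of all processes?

21

Gantt: | 101 0-2 | 100 2-6 | 103 6-8 | 104 8-10 | 102 10-13 | 105 13-20 |
Completion: 100=6  101=2  102=13  103=8  104=10  105=20
Turnaround (C−A): 100=6  101=2  102=10  103=4  104=5  105=14
Waiting = turnaround − burst: 100=2, 101=0, 102=7, 103=2, 104=3, 105=7
Total waiting = 2 + 0 + 7 + 2 + 3 + 7 = 21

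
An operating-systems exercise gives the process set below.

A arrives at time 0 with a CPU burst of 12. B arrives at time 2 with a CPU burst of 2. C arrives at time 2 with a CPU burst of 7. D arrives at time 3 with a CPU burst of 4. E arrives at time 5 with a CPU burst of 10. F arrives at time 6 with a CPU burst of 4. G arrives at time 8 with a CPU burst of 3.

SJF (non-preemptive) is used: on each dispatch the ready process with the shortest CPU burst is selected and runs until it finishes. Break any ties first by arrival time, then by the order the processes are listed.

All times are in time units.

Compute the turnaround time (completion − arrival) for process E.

Timeline: | A 0-12 | B 12-14 | G 14-17 | D 17-21 | F 21-25 | C 25-32 | E 32-42 |
Completion: A=12  B=14  C=32  D=21  E=42  F=25  G=17
Turnaround (C−A): A=12  B=12  C=30  D=18  E=37  F=19  G=9
Turnaround(E) = completion − arrival = 42 − 5 = 37

37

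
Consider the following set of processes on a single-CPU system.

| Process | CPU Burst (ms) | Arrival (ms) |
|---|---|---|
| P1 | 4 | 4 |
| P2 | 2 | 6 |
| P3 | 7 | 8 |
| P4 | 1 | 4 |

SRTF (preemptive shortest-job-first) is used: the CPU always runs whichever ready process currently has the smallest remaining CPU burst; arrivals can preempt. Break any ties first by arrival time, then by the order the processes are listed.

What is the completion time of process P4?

5

Timeline: | idle 0-4 | P4 4-5 | P1 5-6 | P2 6-8 | P1 8-11 | P3 11-18 |
Completion: P1=11  P2=8  P3=18  P4=5
Turnaround (C−A): P1=7  P2=2  P3=10  P4=1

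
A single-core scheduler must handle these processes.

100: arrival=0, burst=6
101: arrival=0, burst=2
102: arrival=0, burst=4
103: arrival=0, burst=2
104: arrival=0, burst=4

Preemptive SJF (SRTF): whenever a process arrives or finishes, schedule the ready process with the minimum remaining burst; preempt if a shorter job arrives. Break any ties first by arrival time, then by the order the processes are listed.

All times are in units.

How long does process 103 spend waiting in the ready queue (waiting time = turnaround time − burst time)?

2

Gantt: | 101 0-2 | 103 2-4 | 102 4-8 | 104 8-12 | 100 12-18 |
Completion: 100=18  101=2  102=8  103=4  104=12
Turnaround (C−A): 100=18  101=2  102=8  103=4  104=12
Waiting(103) = turnaround − burst = 4 − 2 = 2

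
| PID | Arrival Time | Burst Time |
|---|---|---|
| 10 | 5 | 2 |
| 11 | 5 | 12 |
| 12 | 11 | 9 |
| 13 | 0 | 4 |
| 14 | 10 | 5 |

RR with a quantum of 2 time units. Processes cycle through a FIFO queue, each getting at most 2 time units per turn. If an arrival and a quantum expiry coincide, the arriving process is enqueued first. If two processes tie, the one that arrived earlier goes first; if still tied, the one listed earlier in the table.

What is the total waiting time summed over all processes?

37

Gantt: | 13 0-4 | idle 4-5 | 10 5-7 | 11 7-11 | 14 11-13 | 12 13-15 | 11 15-17 | 14 17-19 | 12 19-21 | 11 21-23 | 14 23-24 | 12 24-26 | 11 26-28 | 12 28-30 | 11 30-32 | 12 32-33 |
Completion: 10=7  11=32  12=33  13=4  14=24
Turnaround (C−A): 10=2  11=27  12=22  13=4  14=14
Waiting = turnaround − burst: 10=0, 11=15, 12=13, 13=0, 14=9
Total waiting = 0 + 15 + 13 + 0 + 9 = 37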